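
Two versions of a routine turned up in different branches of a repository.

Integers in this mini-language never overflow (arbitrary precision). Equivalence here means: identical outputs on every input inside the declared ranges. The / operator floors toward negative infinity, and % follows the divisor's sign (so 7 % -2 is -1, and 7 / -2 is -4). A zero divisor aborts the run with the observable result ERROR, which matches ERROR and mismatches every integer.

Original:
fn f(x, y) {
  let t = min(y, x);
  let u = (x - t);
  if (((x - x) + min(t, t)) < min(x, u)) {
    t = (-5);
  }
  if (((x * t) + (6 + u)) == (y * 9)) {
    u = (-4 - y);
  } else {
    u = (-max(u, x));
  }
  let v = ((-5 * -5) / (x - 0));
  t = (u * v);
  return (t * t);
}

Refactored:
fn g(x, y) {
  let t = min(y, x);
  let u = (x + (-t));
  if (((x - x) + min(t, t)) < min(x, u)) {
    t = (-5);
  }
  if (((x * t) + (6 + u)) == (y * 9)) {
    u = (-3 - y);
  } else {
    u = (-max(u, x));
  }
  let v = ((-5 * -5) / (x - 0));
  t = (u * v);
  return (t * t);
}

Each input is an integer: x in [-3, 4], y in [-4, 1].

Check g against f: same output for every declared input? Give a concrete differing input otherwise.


Consider the input x=2, y=1.
f: t becomes 1; next u becomes 1; next (((x - x) + min(t, t)) < min(x, u)) evaluates to false; next (((x * t) + (6 + u)) == (y * 9)) evaluates to true; next u becomes -5; next v becomes 12; next t becomes -60; next final value 3600
g: t becomes 1; next u becomes 1; next (((x - x) + min(t, t)) < min(x, u)) evaluates to false; next (((x * t) + (6 + u)) == (y * 9)) evaluates to true; next u becomes -4; next v becomes 12; next t becomes -48; next final value 2304
3600 vs 2304 — the two versions disagree here.
verdict: not equivalent; witness: x=2, y=1


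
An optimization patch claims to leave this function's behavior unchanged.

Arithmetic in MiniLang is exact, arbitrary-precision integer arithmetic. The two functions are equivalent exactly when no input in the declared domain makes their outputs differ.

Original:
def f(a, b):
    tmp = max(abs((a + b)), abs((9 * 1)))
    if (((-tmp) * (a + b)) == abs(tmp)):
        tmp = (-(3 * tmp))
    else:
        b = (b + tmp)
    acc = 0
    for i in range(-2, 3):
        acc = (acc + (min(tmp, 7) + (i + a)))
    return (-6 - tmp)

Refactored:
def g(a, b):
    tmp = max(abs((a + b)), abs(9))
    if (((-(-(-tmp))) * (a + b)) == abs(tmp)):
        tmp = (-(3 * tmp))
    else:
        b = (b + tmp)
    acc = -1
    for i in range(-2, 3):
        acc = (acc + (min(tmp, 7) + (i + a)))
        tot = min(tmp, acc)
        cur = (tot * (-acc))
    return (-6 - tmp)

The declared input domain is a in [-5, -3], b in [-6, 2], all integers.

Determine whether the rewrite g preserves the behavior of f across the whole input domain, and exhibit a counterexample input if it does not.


Equivalent. The suspicious edit (`0` became `-1`) never changes the result for any input inside the declared domain.
Checked all 27 inputs in the declared domain: the outputs agree on every one.
Spot check at a=-4, b=2 — f: tmp becomes 9; next (((-tmp) * (a + b)) == abs(tmp)) evaluates to false; next b becomes 11; next acc becomes 0; next at i=-2:; next acc becomes 1; next at i=-1:; next acc becomes 3; next at i=0:; next acc becomes 6; next at i=1:; next acc becomes 10; next at i=2:; next acc becomes 15; next final value -15. g: tmp becomes 9; next (((-(-(-tmp))) * (a + b)) == abs(tmp)) evaluates to false; next b becomes 11; next acc becomes -1; next at i=-2:; next acc becomes 0; next tot becomes 0; next cur becomes 0; next at i=-1:; next acc becomes 2; next tot becomes 2; next cur becomes -4; next at i=0:; next acc becomes 5; next tot becomes 5; next cur becomes -25; next at i=1:; next acc becomes 9; next tot becomes 9; next cur becomes -81; next at i=2:; next acc becomes 14; next tot becomes 9; next cur becomes -126; next final value -15. Both give -15.
verdict: equivalent


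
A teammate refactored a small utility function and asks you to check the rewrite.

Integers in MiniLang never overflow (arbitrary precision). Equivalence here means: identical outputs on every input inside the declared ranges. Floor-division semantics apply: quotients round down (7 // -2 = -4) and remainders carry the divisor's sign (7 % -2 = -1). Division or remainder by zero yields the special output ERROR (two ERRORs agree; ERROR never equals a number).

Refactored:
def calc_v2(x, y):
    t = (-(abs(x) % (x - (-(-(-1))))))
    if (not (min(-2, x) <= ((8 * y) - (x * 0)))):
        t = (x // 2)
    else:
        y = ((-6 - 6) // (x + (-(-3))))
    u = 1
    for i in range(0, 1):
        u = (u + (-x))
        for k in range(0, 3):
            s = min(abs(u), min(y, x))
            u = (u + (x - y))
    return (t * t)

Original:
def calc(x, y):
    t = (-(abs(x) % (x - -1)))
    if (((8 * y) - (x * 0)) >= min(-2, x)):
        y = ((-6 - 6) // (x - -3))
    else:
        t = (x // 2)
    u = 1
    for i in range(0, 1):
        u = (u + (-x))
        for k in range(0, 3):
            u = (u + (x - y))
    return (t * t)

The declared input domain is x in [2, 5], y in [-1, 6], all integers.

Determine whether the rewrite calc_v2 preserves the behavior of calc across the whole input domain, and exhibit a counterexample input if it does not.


Equivalent — the differences include local variable names differ; boolean connective usage differs; arithmetic usage differs; comparison usage differs; statement counts differ; min/max/abs usage differs, yet no declared input distinguishes the two.
One worked example (x=5, y=-1) — calc: t = -5; (((8 * y) - (x * 0)) >= min(-2, x)) -> false; t = 2; u = 1; [i=0]; u = -4; [k=0]; u = 2; [k=1]; u = 8; [k=2]; u = 14; return 4; calc_v2: t = -5; (not (min(-2, x) <= ((8 * y) - (x * 0)))) -> true; t = 2; u = 1; [i=0]; u = -4; [k=0]; s = -1; u = 2; [k=1]; s = -1; u = 8; [k=2]; s = -1; u = 14; return 4; agreement on 4.
Every one of the 32 inputs gives matching results.
verdict: equivalent


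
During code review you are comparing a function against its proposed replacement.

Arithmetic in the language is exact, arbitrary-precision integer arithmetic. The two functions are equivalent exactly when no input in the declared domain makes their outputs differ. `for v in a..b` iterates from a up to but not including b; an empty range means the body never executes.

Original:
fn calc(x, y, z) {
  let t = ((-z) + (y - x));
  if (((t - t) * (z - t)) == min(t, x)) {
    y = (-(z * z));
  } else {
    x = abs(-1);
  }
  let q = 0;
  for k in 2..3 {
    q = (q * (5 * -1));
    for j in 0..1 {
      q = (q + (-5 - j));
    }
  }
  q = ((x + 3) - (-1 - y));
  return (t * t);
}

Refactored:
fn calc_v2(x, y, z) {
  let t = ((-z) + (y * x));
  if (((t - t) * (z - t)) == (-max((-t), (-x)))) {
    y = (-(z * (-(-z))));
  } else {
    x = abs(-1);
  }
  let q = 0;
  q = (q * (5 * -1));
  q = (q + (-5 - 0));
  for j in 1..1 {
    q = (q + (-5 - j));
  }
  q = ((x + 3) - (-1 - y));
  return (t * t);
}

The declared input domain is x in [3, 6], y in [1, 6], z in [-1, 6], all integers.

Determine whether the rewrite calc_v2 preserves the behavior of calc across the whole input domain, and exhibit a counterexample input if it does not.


Evaluate both at x=3, y=1, z=-1.
calc: t becomes -1; next (((t - t) * (z - t)) == min(t, x)) evaluates to false; next x becomes 1; next q becomes 0; next at k=2:; next q becomes 0; next at j=0:; next q becomes -5; next q becomes 6; next final value 1
calc_v2: t becomes 4; next (((t - t) * (z - t)) == (-max((-t), (-x)))) evaluates to false; next x becomes 1; next q becomes 0; next q becomes 0; next q becomes -5; next j never enters its loop body; next q becomes 6; next final value 16
1 vs 16 — the two versions disagree here.
verdict: not equivalent; witness: x=3, y=1, z=-1


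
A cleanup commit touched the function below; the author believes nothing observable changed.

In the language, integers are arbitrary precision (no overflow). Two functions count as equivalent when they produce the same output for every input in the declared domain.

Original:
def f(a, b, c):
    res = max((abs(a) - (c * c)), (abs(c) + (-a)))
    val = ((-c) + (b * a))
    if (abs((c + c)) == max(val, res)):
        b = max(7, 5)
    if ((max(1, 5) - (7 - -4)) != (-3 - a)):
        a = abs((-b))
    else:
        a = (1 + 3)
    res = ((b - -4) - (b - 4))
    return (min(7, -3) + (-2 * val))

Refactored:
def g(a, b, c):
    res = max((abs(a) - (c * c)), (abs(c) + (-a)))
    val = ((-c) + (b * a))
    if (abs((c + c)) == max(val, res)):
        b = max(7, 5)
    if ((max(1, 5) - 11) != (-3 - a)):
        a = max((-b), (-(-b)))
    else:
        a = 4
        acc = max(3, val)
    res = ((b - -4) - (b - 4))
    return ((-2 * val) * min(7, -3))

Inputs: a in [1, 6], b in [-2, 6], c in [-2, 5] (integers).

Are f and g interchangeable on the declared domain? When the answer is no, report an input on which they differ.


Evaluate both at a=1, b=-2, c=-2.
f: res becomes 1; next val becomes 0; next (abs((c + c)) == max(val, res)) evaluates to false; next ((max(1, 5) - (7 - -4)) != (-3 - a)) evaluates to true; next a becomes 2; next res becomes 8; next final value -3
g: res becomes 1; next val becomes 0; next (abs((c + c)) == max(val, res)) evaluates to false; next ((max(1, 5) - 11) != (-3 - a)) evaluates to true; next a becomes 2; next res becomes 8; next final value 0
-3 != 0, so the rewrite changes behavior.
verdict: not equivalent; witness: a=1, b=-2, c=-2


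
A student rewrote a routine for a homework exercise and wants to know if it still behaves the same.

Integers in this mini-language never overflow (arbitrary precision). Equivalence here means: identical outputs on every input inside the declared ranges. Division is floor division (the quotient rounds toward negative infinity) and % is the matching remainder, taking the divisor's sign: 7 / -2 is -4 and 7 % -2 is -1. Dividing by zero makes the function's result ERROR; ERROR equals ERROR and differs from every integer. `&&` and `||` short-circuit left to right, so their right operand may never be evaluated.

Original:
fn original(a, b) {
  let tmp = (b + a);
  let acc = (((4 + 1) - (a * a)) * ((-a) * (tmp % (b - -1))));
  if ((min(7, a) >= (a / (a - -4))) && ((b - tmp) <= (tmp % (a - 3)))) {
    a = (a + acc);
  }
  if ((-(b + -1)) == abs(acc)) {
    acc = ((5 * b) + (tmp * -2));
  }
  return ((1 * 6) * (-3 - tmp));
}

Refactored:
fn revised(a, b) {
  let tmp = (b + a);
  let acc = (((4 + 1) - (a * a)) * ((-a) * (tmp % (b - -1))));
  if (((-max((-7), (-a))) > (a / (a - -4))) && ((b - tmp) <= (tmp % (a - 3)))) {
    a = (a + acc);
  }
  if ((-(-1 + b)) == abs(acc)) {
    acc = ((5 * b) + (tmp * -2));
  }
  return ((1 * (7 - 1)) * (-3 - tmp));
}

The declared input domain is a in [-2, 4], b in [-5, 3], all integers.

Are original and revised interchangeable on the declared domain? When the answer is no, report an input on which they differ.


Whatever the rewrite altered, no input in the stated domain can expose a difference; all 63 inputs agree.
verdict: equivalent


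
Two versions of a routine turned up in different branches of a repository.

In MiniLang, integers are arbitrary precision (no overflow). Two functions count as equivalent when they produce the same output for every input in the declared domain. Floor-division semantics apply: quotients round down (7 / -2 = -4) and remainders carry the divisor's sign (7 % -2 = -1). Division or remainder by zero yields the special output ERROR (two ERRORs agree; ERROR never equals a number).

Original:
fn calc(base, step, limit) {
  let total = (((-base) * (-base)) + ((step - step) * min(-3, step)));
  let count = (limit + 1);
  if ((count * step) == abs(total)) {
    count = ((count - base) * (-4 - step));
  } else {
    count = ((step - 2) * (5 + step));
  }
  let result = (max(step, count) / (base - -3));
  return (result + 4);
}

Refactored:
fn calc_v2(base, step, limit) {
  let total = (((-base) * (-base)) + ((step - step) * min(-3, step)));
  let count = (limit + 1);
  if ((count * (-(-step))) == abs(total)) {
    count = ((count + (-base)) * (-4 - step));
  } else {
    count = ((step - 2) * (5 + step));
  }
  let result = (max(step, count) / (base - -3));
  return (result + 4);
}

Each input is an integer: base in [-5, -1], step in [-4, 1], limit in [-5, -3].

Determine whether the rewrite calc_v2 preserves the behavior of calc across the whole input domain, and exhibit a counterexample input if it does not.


Although arithmetic usage differs, 90/90 inputs agree.
verdict: equivalent


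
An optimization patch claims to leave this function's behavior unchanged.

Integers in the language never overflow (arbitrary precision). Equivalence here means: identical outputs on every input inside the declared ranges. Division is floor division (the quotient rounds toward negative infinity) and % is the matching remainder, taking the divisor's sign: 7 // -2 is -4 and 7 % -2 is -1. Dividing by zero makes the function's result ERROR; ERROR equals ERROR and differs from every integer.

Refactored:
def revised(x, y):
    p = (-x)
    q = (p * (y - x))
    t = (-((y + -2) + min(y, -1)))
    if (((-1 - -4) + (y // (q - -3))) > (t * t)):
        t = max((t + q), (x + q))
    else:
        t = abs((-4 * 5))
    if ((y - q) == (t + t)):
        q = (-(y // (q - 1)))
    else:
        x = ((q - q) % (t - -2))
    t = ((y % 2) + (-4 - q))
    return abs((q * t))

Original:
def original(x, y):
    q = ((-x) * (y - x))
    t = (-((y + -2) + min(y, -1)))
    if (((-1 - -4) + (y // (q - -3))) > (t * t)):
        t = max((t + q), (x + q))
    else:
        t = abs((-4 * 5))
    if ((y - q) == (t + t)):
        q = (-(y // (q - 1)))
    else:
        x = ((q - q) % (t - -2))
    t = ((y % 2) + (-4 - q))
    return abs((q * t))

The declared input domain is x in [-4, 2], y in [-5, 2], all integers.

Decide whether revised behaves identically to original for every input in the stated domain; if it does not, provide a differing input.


Comparing the listings, the differences include: local variable names differ; statement counts differ.
Tracing x=-2, y=-4: original: q=-4, then t=10, then (((-1 - -4) + (y // (q - -3))) > (t * t)) is false, then t=20, then ((y - q) == (t + t)) is false, then x=0, then t=0, then returns 0 | revised: p=2, then q=-4, then t=10, then (((-1 - -4) + (y // (q - -3))) > (t * t)) is false, then t=20, then ((y - q) == (t + t)) is false, then x=0, then t=0, then returns 0 — matching result 0.
Checked all 56 inputs in the declared domain: the outputs agree on every one.
verdict: equivalent


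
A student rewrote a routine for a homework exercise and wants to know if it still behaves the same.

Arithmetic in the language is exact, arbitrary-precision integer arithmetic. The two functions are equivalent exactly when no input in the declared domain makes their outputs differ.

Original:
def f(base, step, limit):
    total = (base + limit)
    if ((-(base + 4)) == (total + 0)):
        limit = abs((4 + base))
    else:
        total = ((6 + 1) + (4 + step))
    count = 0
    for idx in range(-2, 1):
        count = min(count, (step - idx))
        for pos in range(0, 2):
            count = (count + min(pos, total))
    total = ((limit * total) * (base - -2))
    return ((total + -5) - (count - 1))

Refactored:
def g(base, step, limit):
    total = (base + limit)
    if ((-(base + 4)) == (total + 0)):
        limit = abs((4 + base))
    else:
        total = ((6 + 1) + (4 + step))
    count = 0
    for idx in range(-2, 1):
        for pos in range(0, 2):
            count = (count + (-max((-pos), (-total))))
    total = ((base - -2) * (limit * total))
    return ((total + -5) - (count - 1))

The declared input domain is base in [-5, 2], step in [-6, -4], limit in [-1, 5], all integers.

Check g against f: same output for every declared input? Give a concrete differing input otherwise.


These are not equivalent — on base=-5, step=-6, limit=-1 the outputs split (16 vs 8).
f: total becomes -6; next ((-(base + 4)) == (total + 0)) evaluates to false; next total becomes 5; next count becomes 0; next at idx=-2:; next count becomes -4; next at pos=0:; next count becomes -4; next at pos=1:; next count becomes -3; next at idx=-1:; next count becomes -5; next at pos=0:; next count becomes -5; next at pos=1:; next count becomes -4; next at idx=0:; next count becomes -6; next at pos=0:; next count becomes -6; next at pos=1:; next count becomes -5; next total becomes 15; next final value 16
g: total becomes -6; next ((-(base + 4)) == (total + 0)) evaluates to false; next total becomes 5; next count becomes 0; next at idx=-2:; next at pos=0:; next count becomes 0; next at pos=1:; next count becomes 1; next at idx=-1:; next at pos=0:; next count becomes 1; next at pos=1:; next count becomes 2; next at idx=0:; next at pos=0:; next count becomes 2; next at pos=1:; next count becomes 3; next total becomes 15; next final value 8
verdict: not equivalent; witness: base=-5, step=-6, limit=-1


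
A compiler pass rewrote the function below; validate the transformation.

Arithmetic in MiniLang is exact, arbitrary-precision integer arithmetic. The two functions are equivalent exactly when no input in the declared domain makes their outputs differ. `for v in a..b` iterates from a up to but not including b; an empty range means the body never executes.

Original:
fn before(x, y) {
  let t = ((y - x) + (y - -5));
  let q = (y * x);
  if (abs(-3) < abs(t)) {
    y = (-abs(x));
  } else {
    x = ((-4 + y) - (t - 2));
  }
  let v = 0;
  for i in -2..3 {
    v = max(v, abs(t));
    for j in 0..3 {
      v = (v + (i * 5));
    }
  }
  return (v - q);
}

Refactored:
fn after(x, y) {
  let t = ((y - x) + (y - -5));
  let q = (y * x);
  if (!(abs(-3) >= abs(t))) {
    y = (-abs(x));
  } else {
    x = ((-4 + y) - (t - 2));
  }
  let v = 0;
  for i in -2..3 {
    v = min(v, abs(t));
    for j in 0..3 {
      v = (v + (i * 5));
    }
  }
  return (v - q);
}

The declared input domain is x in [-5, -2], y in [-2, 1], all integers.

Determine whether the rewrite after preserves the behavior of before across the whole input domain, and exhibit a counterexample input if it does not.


Evaluate both at x=-5, y=-2.
before: t becomes 6; next q becomes 10; next (abs(-3) < abs(t)) evaluates to true; next y becomes -5; next v becomes 0; next at i=-2:; next v becomes 6; next at j=0:; next v becomes -4; next at j=1:; next v becomes -14; next at j=2:; next v becomes -24; next at i=-1:; next v becomes 6; next at j=0:; next v becomes 1; next at j=1:; next v becomes -4; next at j=2:; next v becomes -9; next at i=0:; next v becomes 6; next at j=0:; next v becomes 6; next at j=1:; next v becomes 6; next at j=2:; next v becomes 6; next at i=1:; next v becomes 6; next at j=0:; next v becomes 11; next at j=1:; next v becomes 16; next at j=2:; next v becomes 21; next at i=2:; next v becomes 21; next at j=0:; next v becomes 31; next at j=1:; next v becomes 41; next at j=2:; next v becomes 51; next final value 41
after: t becomes 6; next q becomes 10; next (!(abs(-3) >= abs(t))) evaluates to true; next y becomes -5; next v becomes 0; next at i=-2:; next v becomes 0; next at j=0:; next v becomes -10; next at j=1:; next v becomes -20; next at j=2:; next v becomes -30; next at i=-1:; next v becomes -30; next at j=0:; next v becomes -35; next at j=1:; next v becomes -40; next at j=2:; next v becomes -45; next at i=0:; next v becomes -45; next at j=0:; next v becomes -45; next at j=1:; next v becomes -45; next at j=2:; next v becomes -45; next at i=1:; next v becomes -45; next at j=0:; next v becomes -40; next at j=1:; next v becomes -35; next at j=2:; next v becomes -30; next at i=2:; next v becomes -30; next at j=0:; next v becomes -20; next at j=1:; next v becomes -10; next at j=2:; next v becomes 0; next final value -10
41 and -10 differ, so these are not the same function on this domain.
verdict: not equivalent; witness: x=-5, y=-2


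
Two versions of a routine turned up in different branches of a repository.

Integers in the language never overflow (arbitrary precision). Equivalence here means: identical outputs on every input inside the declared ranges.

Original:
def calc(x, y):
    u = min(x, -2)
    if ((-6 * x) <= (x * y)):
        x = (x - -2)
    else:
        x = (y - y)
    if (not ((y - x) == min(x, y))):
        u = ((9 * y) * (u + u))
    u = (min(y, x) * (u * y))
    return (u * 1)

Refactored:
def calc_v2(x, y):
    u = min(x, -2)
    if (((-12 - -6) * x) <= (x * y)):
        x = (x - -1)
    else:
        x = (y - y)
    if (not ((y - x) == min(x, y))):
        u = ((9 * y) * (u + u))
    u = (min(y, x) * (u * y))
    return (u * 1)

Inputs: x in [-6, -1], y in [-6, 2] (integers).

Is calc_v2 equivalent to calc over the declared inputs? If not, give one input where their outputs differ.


At x=-2, y=-6: calc gives -72, calc_v2 gives 7776.
verdict: not equivalent; witness: x=-2, y=-6


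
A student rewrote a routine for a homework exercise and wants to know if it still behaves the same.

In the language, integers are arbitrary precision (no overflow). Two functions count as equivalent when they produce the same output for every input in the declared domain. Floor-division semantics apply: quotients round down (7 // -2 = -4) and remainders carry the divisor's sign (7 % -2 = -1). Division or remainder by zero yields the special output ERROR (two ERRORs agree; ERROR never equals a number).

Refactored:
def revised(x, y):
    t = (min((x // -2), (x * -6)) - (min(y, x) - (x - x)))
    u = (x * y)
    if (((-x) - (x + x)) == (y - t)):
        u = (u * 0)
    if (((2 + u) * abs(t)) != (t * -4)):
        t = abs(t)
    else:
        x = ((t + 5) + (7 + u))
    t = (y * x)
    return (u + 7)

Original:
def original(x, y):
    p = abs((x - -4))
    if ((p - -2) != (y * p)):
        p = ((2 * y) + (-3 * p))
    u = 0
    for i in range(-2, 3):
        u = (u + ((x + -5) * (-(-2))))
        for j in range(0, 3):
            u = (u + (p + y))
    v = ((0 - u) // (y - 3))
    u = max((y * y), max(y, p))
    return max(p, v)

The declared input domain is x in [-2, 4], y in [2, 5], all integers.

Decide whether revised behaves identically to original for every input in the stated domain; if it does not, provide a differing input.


Try x=-2, y=2.
original: p=2, then ((p - -2) != (y * p)) is false, then u=0, then (i=-2), then u=-14, then (j=0), then u=-10, then (j=1), then u=-6, then (j=2), then u=-2, then (i=-1), then u=-16, then (j=0), then u=-12, then (j=1), then u=-8, then (j=2), then u=-4, then (i=0), then u=-18, then (j=0), then u=-14, then (j=1), then u=-10, then (j=2), then u=-6, then (i=1), then u=-20, then (j=0), then u=-16, then (j=1), then u=-12, then (j=2), then u=-8, then (i=2), then u=-22, then (j=0), then u=-18, then (j=1), then u=-14, then (j=2), then u=-10, then v=-10, then u=4, then returns 2
revised: t=3, then u=-4, then (((-x) - (x + x)) == (y - t)) is false, then (((2 + u) * abs(t)) != (t * -4)) is true, then t=3, then t=-4, then returns 3
2 vs 3 — the two versions disagree here.
verdict: not equivalent; witness: x=-2, y=2


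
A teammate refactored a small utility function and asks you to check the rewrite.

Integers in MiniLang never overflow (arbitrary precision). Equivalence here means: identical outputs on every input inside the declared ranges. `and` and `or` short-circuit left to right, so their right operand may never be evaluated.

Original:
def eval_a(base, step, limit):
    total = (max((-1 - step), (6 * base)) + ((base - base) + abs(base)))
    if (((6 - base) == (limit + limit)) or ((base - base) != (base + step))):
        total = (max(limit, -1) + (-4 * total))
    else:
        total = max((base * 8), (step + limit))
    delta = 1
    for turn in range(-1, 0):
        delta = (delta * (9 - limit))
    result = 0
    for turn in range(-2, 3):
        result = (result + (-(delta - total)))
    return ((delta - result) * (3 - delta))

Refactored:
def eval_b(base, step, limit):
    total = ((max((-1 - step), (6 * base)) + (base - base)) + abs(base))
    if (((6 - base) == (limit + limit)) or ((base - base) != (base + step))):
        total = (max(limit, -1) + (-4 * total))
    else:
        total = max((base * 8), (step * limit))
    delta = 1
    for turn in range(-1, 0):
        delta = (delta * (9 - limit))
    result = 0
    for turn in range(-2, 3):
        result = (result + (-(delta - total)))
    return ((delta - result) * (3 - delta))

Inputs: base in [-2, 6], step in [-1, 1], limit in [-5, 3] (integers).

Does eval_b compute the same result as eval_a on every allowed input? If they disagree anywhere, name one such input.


These are not equivalent — on base=-1, step=1, limit=-5 the outputs split (-1144 vs -1199).
eval_a: total becomes -1; next (((6 - base) == (limit + limit)) or ((base - base) != (base + step))) evaluates to false; next total becomes -4; next delta becomes 1; next at turn=-1:; next delta becomes 14; next result becomes 0; next at turn=-2:; next result becomes -18; next at turn=-1:; next result becomes -36; next at turn=0:; next result becomes -54; next at turn=1:; next result becomes -72; next at turn=2:; next result becomes -90; next final value -1144
eval_b: total becomes -1; next (((6 - base) == (limit + limit)) or ((base - base) != (base + step))) evaluates to false; next total becomes -5; next delta becomes 1; next at turn=-1:; next delta becomes 14; next result becomes 0; next at turn=-2:; next result becomes -19; next at turn=-1:; next result becomes -38; next at turn=0:; next result becomes -57; next at turn=1:; next result becomes -76; next at turn=2:; next result becomes -95; next final value -1199
verdict: not equivalent; witness: base=-1, step=1, limit=-5


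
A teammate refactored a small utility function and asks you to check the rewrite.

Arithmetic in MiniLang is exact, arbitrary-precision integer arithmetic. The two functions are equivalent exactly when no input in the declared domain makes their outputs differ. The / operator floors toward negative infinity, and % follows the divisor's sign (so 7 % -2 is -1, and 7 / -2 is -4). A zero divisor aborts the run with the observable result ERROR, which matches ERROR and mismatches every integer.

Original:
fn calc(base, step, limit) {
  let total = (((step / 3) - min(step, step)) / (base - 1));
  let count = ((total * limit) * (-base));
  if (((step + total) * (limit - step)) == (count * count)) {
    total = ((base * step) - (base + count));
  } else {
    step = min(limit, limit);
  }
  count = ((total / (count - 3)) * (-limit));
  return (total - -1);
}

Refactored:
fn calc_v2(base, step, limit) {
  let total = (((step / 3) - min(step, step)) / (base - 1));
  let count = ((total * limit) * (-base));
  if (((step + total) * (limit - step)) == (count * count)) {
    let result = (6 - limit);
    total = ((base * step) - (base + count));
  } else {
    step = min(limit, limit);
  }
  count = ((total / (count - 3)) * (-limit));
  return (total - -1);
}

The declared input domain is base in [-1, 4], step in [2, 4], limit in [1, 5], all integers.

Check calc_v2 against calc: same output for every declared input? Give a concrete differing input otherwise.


The two are interchangeable: constant usage differs, local variable names differ, statement counts differ, arithmetic usage differs, and every declared input agrees.
As a probe, take base=4, step=3, limit=2: calc runs total becomes -1; next count becomes 8; next (((step + total) * (limit - step)) == (count * count)) evaluates to false; next step becomes 2; next count becomes 2; next final value 0; calc_v2 runs total becomes -1; next count becomes 8; next (((step + total) * (limit - step)) == (count * count)) evaluates to false; next step becomes 2; next count becomes 2; next final value 0; both end at 0.
Checked all 90 inputs in the declared domain: the outputs agree on every one.
verdict: equivalent


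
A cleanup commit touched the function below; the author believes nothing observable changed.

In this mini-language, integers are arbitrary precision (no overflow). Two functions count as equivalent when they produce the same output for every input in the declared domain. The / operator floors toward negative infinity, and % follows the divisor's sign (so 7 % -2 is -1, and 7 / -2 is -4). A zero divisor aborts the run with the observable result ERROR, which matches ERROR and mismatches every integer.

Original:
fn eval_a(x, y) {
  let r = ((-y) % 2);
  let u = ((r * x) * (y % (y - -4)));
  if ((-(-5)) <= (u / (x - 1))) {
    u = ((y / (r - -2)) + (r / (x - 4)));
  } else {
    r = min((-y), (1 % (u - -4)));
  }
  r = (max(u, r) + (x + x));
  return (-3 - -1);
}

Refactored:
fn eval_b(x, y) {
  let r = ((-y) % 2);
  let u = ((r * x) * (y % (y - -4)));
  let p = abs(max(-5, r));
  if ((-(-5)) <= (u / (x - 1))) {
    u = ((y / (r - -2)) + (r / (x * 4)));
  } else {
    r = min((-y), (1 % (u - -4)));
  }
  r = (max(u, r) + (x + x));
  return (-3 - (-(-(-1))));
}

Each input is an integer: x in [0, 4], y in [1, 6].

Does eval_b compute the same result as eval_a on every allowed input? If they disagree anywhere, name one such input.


Consider the input x=4, y=5.
eval_a: r := 1 | u := 20 | ((-(-5)) <= (u / (x - 1))): true | divide-by-zero, output ERROR
eval_b: r := 1 | u := 20 | p := 1 | ((-(-5)) <= (u / (x - 1))): true | u := 1 | r := 9 | result -2
ERROR != -2, so the rewrite changes behavior.
verdict: not equivalent; witness: x=4, y=5


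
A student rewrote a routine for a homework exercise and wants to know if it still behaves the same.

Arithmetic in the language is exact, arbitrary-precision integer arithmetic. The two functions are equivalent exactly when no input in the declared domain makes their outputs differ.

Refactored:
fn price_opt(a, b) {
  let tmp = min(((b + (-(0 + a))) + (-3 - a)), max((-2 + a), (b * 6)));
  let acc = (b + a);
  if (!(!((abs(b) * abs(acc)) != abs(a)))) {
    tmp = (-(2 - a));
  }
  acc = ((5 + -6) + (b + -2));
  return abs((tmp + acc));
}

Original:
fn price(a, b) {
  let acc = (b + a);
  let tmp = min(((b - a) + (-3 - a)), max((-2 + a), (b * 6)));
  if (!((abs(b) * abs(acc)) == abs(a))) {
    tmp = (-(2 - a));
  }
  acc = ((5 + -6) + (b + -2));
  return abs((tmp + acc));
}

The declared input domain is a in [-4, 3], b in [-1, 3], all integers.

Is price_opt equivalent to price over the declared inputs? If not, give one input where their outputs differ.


The two are interchangeable: comparison usage differs, boolean connective usage differs, arithmetic usage differs, constant usage differs, and every declared input agrees.
Tracing a=2, b=1: price: acc = 3; tmp = -6; (!((abs(b) * abs(acc)) == abs(a))) -> true; tmp = 0; acc = -2; return 2 | price_opt: tmp = -6; acc = 3; (!(!((abs(b) * abs(acc)) != abs(a)))) -> true; tmp = 0; acc = -2; return 2 — matching result 2.
Sweeping the whole domain (40 inputs) finds no disagreement.
verdict: equivalent


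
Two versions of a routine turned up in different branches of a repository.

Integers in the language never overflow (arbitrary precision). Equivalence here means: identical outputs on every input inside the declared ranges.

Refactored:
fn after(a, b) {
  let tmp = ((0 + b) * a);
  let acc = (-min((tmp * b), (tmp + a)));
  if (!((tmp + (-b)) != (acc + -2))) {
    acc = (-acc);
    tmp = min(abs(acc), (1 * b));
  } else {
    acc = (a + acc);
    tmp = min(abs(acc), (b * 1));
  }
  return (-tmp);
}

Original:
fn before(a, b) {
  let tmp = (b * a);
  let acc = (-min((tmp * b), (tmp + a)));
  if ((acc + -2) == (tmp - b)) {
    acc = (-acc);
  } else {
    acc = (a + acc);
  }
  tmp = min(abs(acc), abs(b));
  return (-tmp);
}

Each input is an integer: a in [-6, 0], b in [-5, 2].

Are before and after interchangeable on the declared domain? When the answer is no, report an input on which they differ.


On input a=-6, b=-5, before returns -5 while after returns 5.
verdict: not equivalent; witness: a=-6, b=-5


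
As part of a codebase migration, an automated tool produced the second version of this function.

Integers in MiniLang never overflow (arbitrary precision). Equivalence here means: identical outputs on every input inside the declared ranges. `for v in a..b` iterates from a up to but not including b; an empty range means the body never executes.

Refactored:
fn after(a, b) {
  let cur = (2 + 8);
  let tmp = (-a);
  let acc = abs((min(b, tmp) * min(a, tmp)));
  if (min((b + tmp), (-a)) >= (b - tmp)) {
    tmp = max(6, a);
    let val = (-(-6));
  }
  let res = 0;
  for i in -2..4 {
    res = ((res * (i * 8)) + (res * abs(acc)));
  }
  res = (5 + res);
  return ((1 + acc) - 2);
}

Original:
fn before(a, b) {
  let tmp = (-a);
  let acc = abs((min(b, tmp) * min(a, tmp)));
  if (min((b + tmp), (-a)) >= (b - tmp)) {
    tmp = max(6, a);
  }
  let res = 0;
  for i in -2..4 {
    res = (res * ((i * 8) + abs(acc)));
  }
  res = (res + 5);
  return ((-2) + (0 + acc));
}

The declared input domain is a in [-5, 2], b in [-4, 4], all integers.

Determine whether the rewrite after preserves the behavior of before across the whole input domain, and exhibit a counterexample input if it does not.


Not equivalent: a=-5, b=-4 separates them (18 vs 19).
before: tmp = 5; acc = 20; (min((b + tmp), (-a)) >= (b - tmp)) -> true; tmp = 6; res = 0; [i=-2]; res = 0; [i=-1]; res = 0; [i=0]; res = 0; [i=1]; res = 0; [i=2]; res = 0; [i=3]; res = 0; res = 5; return 18
after: cur = 10; tmp = 5; acc = 20; (min((b + tmp), (-a)) >= (b - tmp)) -> true; tmp = 6; val = 6; res = 0; [i=-2]; res = 0; [i=-1]; res = 0; [i=0]; res = 0; [i=1]; res = 0; [i=2]; res = 0; [i=3]; res = 0; res = 5; return 19
verdict: not equivalent; witness: a=-5, b=-4


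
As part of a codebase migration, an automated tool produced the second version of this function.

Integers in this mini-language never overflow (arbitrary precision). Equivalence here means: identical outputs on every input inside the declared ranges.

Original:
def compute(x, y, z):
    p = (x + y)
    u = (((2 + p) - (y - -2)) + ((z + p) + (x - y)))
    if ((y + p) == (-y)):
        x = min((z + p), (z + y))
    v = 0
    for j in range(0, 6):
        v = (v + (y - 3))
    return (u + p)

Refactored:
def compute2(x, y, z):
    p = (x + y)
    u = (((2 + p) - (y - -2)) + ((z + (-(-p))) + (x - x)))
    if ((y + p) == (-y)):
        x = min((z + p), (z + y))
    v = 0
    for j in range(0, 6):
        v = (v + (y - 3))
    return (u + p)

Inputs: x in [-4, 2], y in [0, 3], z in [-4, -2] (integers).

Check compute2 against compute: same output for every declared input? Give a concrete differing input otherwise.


Evaluate both at x=-4, y=0, z=-4.
compute: p = -4; u = -16; ((y + p) == (-y)) -> false; v = 0; [j=0]; v = -3; [j=1]; v = -6; [j=2]; v = -9; [j=3]; v = -12; [j=4]; v = -15; [j=5]; v = -18; return -20
compute2: p = -4; u = -12; ((y + p) == (-y)) -> false; v = 0; [j=0]; v = -3; [j=1]; v = -6; [j=2]; v = -9; [j=3]; v = -12; [j=4]; v = -15; [j=5]; v = -18; return -16
-20 against -16: the behavior changed.
verdict: not equivalent; witness: x=-4, y=0, z=-4


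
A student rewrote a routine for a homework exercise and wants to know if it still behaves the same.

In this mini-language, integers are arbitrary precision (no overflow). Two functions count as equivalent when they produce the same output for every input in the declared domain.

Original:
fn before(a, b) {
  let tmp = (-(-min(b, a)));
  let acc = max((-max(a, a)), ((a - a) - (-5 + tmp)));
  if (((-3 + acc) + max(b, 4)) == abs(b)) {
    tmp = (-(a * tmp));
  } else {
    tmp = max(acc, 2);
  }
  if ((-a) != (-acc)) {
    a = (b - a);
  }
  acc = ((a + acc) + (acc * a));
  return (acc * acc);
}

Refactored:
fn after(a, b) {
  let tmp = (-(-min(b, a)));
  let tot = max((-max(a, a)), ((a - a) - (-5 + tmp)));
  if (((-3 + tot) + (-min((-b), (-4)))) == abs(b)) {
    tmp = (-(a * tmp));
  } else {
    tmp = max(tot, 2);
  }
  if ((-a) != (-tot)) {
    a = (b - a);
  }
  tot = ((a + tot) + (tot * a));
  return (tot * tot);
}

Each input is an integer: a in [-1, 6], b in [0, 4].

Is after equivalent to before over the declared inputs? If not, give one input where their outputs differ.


Equivalent — the differences include min/max/abs usage differs; local variable names differ, yet no declared input distinguishes the two.
As a probe, take a=-1, b=0: before runs tmp=-1, then acc=6, then (((-3 + acc) + max(b, 4)) == abs(b)) is false, then tmp=6, then ((-a) != (-acc)) is true, then a=1, then acc=13, then returns 169; after runs tmp=-1, then tot=6, then (((-3 + tot) + (-min((-b), (-4)))) == abs(b)) is false, then tmp=6, then ((-a) != (-tot)) is true, then a=1, then tot=13, then returns 169; both end at 169.
Every one of the 40 inputs gives matching results.
verdict: equivalent


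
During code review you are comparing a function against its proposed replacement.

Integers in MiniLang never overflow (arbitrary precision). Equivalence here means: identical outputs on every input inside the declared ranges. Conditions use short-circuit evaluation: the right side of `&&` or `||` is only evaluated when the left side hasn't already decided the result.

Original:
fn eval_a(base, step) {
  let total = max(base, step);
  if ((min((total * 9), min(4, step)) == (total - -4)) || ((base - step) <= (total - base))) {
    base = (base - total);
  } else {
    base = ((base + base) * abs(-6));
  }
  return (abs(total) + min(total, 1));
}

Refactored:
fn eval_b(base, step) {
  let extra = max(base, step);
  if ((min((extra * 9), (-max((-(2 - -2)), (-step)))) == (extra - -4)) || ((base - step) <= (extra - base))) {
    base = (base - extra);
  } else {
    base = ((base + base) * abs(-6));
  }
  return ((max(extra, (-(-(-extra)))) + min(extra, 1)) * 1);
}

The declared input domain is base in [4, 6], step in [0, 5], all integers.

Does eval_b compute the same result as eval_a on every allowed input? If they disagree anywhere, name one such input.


The two are interchangeable: min/max/abs usage differs; and arithmetic usage differs; and local variable names differ; and constant usage differs, and every declared input agrees.
As a probe, take base=6, step=2: eval_a runs total=6, then ((min((total * 9), min(4, step)) == (total - -4)) || ((base - step) <= (total - base))) is false, then base=72, then returns 7; eval_b runs extra=6, then ((min((extra * 9), (-max((-(2 - -2)), (-step)))) == (extra - -4)) || ((base - step) <= (extra - base))) is false, then base=72, then returns 7; both end at 7.
Every one of the 18 inputs gives matching results.
verdict: equivalent


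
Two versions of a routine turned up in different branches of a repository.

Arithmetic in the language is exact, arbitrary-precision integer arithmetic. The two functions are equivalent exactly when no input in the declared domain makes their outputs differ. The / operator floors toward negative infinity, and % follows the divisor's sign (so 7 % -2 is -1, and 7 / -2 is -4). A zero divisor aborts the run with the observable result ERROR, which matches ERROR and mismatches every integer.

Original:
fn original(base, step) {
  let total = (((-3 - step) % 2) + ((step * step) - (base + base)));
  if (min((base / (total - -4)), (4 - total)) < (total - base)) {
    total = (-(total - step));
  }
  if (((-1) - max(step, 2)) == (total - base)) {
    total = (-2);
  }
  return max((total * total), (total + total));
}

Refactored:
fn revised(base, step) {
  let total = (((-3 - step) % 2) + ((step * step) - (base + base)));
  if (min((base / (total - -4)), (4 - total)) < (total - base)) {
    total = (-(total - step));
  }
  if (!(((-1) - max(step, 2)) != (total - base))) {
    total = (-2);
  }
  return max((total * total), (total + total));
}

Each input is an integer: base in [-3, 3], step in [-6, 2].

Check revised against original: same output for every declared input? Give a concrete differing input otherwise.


Side by side, the visible changes include: comparison usage differs; also boolean connective usage differs.
Spot check at base=-1, step=1 — original: total = 3; (min((base / (total - -4)), (4 - total)) < (total - base)) -> true; total = -2; (((-1) - max(step, 2)) == (total - base)) -> false; return 4. revised: total = 3; (min((base / (total - -4)), (4 - total)) < (total - base)) -> true; total = -2; (!(((-1) - max(step, 2)) != (total - base))) -> false; return 4. Both give 4.
Sweeping the whole domain (63 inputs) finds no disagreement.
verdict: equivalent


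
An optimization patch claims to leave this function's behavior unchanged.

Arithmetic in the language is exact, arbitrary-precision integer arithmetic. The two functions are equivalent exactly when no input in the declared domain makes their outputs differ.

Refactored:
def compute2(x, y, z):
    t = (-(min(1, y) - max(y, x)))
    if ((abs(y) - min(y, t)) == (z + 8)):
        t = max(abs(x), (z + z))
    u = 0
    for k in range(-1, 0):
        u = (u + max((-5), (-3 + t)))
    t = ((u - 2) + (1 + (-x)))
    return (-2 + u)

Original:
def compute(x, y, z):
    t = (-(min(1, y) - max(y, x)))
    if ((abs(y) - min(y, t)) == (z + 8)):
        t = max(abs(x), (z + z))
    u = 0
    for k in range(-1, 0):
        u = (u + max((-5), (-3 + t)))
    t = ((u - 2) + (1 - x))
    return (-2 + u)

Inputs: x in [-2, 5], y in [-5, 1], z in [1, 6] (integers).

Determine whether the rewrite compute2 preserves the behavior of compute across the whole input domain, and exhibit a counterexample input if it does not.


Although arithmetic usage differs, 336/336 inputs agree.
verdict: equivalent
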